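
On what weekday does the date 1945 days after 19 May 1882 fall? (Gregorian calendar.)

May 19, 1882 is a Friday.
1945 mod 7 = 6, so 1945 days after a Friday is Friday + 6 = Thursday.

Thursday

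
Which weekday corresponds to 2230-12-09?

Doomsday rule: the anchor day for the 2200s is Friday. For year 30: 30÷12 = 2 r 6, and 6÷4 = 1, so 2+6+1 = 9.
Friday + 9 ≡ Sunday — that's 2230's doomsday.
In December the doomsday date is Dec 12.
Dec 9 is 3 days before Dec 12; 3 mod 7 = 3, so Sunday − 3 = Thursday.

Thursday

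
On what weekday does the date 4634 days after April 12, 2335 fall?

First find the weekday of Apr 12, 2335. Doomsday rule: the anchor day for the 2300s is Wednesday. For year 35: 35÷12 = 2 r 11, and 11÷4 = 2, so 2+11+2 = 15.
Wednesday + 15 ≡ Thursday — that's 2335's doomsday.
In April the doomsday date is Apr 4.
Apr 12 is 8 days after Apr 4; 8 mod 7 = 1, so Thursday + 1 = Friday.
4634 mod 7 = 0, so 4634 days after a Friday is Friday + 0 = Friday.

Friday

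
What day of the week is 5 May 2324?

Monday

Doomsday rule: the anchor day for the 2300s is Wednesday. For year 24: 24÷12 = 2 r 0, and 0÷4 = 0, so 2+0+0 = 2.
Wednesday + 2 ≡ Friday — that's 2324's doomsday.
In May the doomsday date is May 9.
May 5 is 4 days before May 9; 4 mod 7 = 4, so Friday − 4 = Monday.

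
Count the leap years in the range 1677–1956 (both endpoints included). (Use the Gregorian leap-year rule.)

67

Multiples of 4 in [1677,1956]: 70.
Of those, multiples of 100: 3 (not leap unless ÷400).
Multiples of 400: 0.
Leap years = 70 − 3 + 0 = 67.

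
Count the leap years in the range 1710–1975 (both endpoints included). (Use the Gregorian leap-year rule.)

64

Multiples of 4 in [1710,1975]: 66.
Of those, multiples of 100: 2 (not leap unless ÷400).
Multiples of 400: 0.
Leap years = 66 − 2 + 0 = 64.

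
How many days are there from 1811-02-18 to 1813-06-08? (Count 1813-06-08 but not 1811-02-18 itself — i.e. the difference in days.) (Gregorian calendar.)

841

Feb 18, 1811 → Feb 18, 1812: 365 days.
Feb 18, 1812 → Feb 18, 1813: 366 days (Feb 29, 1812 is in that span).
Feb 18, 1813 → Mar 18, 1813: 28 days (February has 28).
Mar 18, 1813 → Apr 18, 1813: 31 days (March has 31).
Apr 18, 1813 → May 18, 1813: 30 days (April has 30).
May 18, 1813 → Jun 8, 1813: 21 days.
Total: 841 days.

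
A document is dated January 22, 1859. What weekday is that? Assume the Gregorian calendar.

Saturday

Doomsday rule: the anchor day for the 1800s is Friday. For year 59: 59÷12 = 4 r 11, and 11÷4 = 2, so 4+11+2 = 17.
Friday + 17 ≡ Monday — that's 1859's doomsday.
In January the doomsday date is Jan 3 (1859 is not a leap year).
Jan 22 is 19 days after Jan 3; 19 mod 7 = 5, so Monday + 5 = Saturday.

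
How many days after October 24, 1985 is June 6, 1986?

225

Oct 24, 1985 → Nov 24, 1985: 31 days (October has 31).
Nov 24, 1985 → Dec 24, 1985: 30 days (November has 30).
Dec 24, 1985 → Jan 24, 1986: 31 days (December has 31).
Jan 24, 1986 → Feb 24, 1986: 31 days (January has 31).
Feb 24, 1986 → Mar 24, 1986: 28 days (February has 28).
Mar 24, 1986 → Apr 24, 1986: 31 days (March has 31).
Apr 24, 1986 → May 24, 1986: 30 days (April has 30).
May 24, 1986 → Jun 6, 1986: 13 days.
Total: 225 days.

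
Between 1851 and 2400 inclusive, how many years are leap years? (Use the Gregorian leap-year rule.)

134

Multiples of 4 in [1851,2400]: 138.
Of those, multiples of 100: 6 (not leap unless ÷400).
Multiples of 400: 2.
Leap years = 138 − 6 + 2 = 134.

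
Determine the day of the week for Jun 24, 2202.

Doomsday rule: the anchor day for the 2200s is Friday. For year 02: 2÷12 = 0 r 2, and 2÷4 = 0, so 0+2+0 = 2.
Friday + 2 ≡ Sunday — that's 2202's doomsday.
In June the doomsday date is Jun 6.
Jun 24 is 18 days after Jun 6; 18 mod 7 = 4, so Sunday + 4 = Thursday.

Thursday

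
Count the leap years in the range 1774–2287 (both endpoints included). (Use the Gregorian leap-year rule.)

124

Multiples of 4 in [1774,2287]: 128.
Of those, multiples of 100: 5 (not leap unless ÷400).
Multiples of 400: 1.
Leap years = 128 − 5 + 1 = 124.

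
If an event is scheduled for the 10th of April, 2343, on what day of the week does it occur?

Saturday

Doomsday rule: the anchor day for the 2300s is Wednesday. For year 43: 43÷12 = 3 r 7, and 7÷4 = 1, so 3+7+1 = 11.
Wednesday + 11 ≡ Sunday — that's 2343's doomsday.
In April the doomsday date is Apr 4.
Apr 10 is 6 days after Apr 4; 6 mod 7 = 6, so Sunday + 6 = Saturday.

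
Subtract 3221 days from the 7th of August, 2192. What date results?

−366 (one year; includes Feb 29, 2192) → Aug 7, 2191 (2855 left).
−365 (one year) → Aug 7, 2190 (2490 left).
−365 (one year) → Aug 7, 2189 (2125 left).
−365 (one year) → Aug 7, 2188 (1760 left).
−366 (one year; includes Feb 29, 2188) → Aug 7, 2187 (1394 left).
−365 (one year) → Aug 7, 2186 (1029 left).
−365 (one year) → Aug 7, 2185 (664 left).
−365 (one year) → Aug 7, 2184 (299 left).
−7 → Jul 31, 2184 (end of Jul, 31 days; 292 left).
−31 → Jun 30, 2184 (end of Jun, 30 days; 261 left).
−30 → May 31, 2184 (end of May, 31 days; 231 left).
−31 → Apr 30, 2184 (end of Apr, 30 days; 200 left).
−30 → Mar 31, 2184 (end of Mar, 31 days; 170 left).
−31 → Feb 29, 2184 (end of Feb, 29 days; 139 left).
−29 → Jan 31, 2184 (end of Jan, 31 days; 110 left).
−31 → Dec 31, 2183 (end of Dec, 31 days; 79 left).
−31 → Nov 30, 2183 (end of Nov, 30 days; 48 left).
−30 → Oct 31, 2183 (end of Oct, 31 days; 18 left).
−18 → Oct 13, 2183.

October 13, 2183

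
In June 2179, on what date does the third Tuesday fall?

June 1, 2179 is a Tuesday.
The first Tuesday is therefore June 1 (same day).
The third Tuesday is 1 + 2×7 = June 15.

June 15, 2179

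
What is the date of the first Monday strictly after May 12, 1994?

May 12, 1994 is a Thursday.
From Thursday to the next Monday is 4 days.
May 12, 1994 + 4 = May 16, 1994.

May 16, 1994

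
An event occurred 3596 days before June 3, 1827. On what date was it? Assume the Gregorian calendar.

−365 (one year) → Jun 3, 1826 (3231 left).
−365 (one year) → Jun 3, 1825 (2866 left).
−365 (one year) → Jun 3, 1824 (2501 left).
−366 (one year; includes Feb 29, 1824) → Jun 3, 1823 (2135 left).
−365 (one year) → Jun 3, 1822 (1770 left).
−365 (one year) → Jun 3, 1821 (1405 left).
−365 (one year) → Jun 3, 1820 (1040 left).
−366 (one year; includes Feb 29, 1820) → Jun 3, 1819 (674 left).
−365 (one year) → Jun 3, 1818 (309 left).
−3 → May 31, 1818 (end of May, 31 days; 306 left).
−31 → Apr 30, 1818 (end of Apr, 30 days; 275 left).
−30 → Mar 31, 1818 (end of Mar, 31 days; 245 left).
−31 → Feb 28, 1818 (end of Feb, 28 days; 214 left).
−28 → Jan 31, 1818 (end of Jan, 31 days; 186 left).
−31 → Dec 31, 1817 (end of Dec, 31 days; 155 left).
−31 → Nov 30, 1817 (end of Nov, 30 days; 124 left).
−30 → Oct 31, 1817 (end of Oct, 31 days; 94 left).
−31 → Sep 30, 1817 (end of Sep, 30 days; 63 left).
−30 → Aug 31, 1817 (end of Aug, 31 days; 33 left).
−31 → Jul 31, 1817 (end of Jul, 31 days; 2 left).
−2 → Jul 29, 1817.

July 29, 1817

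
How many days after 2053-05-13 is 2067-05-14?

5114

May 13, 2053 → May 13, 2054: 365 days.
May 13, 2054 → May 13, 2055: 365 days.
May 13, 2055 → May 13, 2056: 366 days (Feb 29, 2056 is in that span).
May 13, 2056 → May 13, 2057: 365 days.
May 13, 2057 → May 13, 2058: 365 days.
May 13, 2058 → May 13, 2059: 365 days.
May 13, 2059 → May 13, 2060: 366 days (Feb 29, 2060 is in that span).
May 13, 2060 → May 13, 2061: 365 days.
May 13, 2061 → May 13, 2062: 365 days.
May 13, 2062 → May 13, 2063: 365 days.
May 13, 2063 → May 13, 2064: 366 days (Feb 29, 2064 is in that span).
May 13, 2064 → May 13, 2065: 365 days.
May 13, 2065 → May 13, 2066: 365 days.
May 13, 2066 → Jun 13, 2066: 31 days (May has 31).
Jun 13, 2066 → Jul 13, 2066: 30 days (June has 30).
Jul 13, 2066 → Aug 13, 2066: 31 days (July has 31).
Aug 13, 2066 → Sep 13, 2066: 31 days (August has 31).
Sep 13, 2066 → Oct 13, 2066: 30 days (September has 30).
Oct 13, 2066 → Nov 13, 2066: 31 days (October has 31).
Nov 13, 2066 → Dec 13, 2066: 30 days (November has 30).
Dec 13, 2066 → Jan 13, 2067: 31 days (December has 31).
Jan 13, 2067 → Feb 13, 2067: 31 days (January has 31).
Feb 13, 2067 → Mar 13, 2067: 28 days (February has 28).
Mar 13, 2067 → Apr 13, 2067: 31 days (March has 31).
Apr 13, 2067 → May 13, 2067: 30 days (April has 30).
May 13, 2067 → May 14, 2067: 1 days.
Total: 5114 days.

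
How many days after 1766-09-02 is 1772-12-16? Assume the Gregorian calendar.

2297

Sep 2, 1766 → Sep 2, 1767: 365 days.
Sep 2, 1767 → Sep 2, 1768: 366 days (Feb 29, 1768 is in that span).
Sep 2, 1768 → Sep 2, 1769: 365 days.
Sep 2, 1769 → Sep 2, 1770: 365 days.
Sep 2, 1770 → Sep 2, 1771: 365 days.
Sep 2, 1771 → Sep 2, 1772: 366 days (Feb 29, 1772 is in that span).
Sep 2, 1772 → Oct 2, 1772: 30 days (September has 30).
Oct 2, 1772 → Nov 2, 1772: 31 days (October has 31).
Nov 2, 1772 → Dec 2, 1772: 30 days (November has 30).
Dec 2, 1772 → Dec 16, 1772: 14 days.
Total: 2297 days.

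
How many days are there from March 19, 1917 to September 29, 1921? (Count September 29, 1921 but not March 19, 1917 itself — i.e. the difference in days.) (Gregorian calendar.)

1655

Mar 19, 1917 → Mar 19, 1918: 365 days.
Mar 19, 1918 → Mar 19, 1919: 365 days.
Mar 19, 1919 → Mar 19, 1920: 366 days (Feb 29, 1920 is in that span).
Mar 19, 1920 → Mar 19, 1921: 365 days.
Mar 19, 1921 → Apr 19, 1921: 31 days (March has 31).
Apr 19, 1921 → May 19, 1921: 30 days (April has 30).
May 19, 1921 → Jun 19, 1921: 31 days (May has 31).
Jun 19, 1921 → Jul 19, 1921: 30 days (June has 30).
Jul 19, 1921 → Aug 19, 1921: 31 days (July has 31).
Aug 19, 1921 → Sep 19, 1921: 31 days (August has 31).
Sep 19, 1921 → Sep 29, 1921: 10 days.
Total: 1655 days.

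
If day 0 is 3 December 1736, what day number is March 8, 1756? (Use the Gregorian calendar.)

7035

Dec 3, 1736 → Dec 3, 1737: 365 days.
Dec 3, 1737 → Dec 3, 1738: 365 days.
Dec 3, 1738 → Dec 3, 1739: 365 days.
Dec 3, 1739 → Dec 3, 1740: 366 days (Feb 29, 1740 is in that span).
Dec 3, 1740 → Dec 3, 1741: 365 days.
Dec 3, 1741 → Dec 3, 1742: 365 days.
Dec 3, 1742 → Dec 3, 1743: 365 days.
Dec 3, 1743 → Dec 3, 1744: 366 days (Feb 29, 1744 is in that span).
Dec 3, 1744 → Dec 3, 1745: 365 days.
Dec 3, 1745 → Dec 3, 1746: 365 days.
Dec 3, 1746 → Dec 3, 1747: 365 days.
Dec 3, 1747 → Dec 3, 1748: 366 days (Feb 29, 1748 is in that span).
Dec 3, 1748 → Dec 3, 1749: 365 days.
Dec 3, 1749 → Dec 3, 1750: 365 days.
Dec 3, 1750 → Dec 3, 1751: 365 days.
Dec 3, 1751 → Dec 3, 1752: 366 days (Feb 29, 1752 is in that span).
Dec 3, 1752 → Dec 3, 1753: 365 days.
Dec 3, 1753 → Dec 3, 1754: 365 days.
Dec 3, 1754 → Dec 3, 1755: 365 days.
Dec 3, 1755 → Jan 3, 1756: 31 days (December has 31).
Jan 3, 1756 → Feb 3, 1756: 31 days (January has 31).
Feb 3, 1756 → Mar 3, 1756: 29 days (February has 29).
Mar 3, 1756 → Mar 8, 1756: 5 days.
Total: 7035 days.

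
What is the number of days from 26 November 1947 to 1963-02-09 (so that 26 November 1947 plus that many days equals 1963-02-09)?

5554

Nov 26, 1947 → Nov 26, 1948: 366 days (Feb 29, 1948 is in that span).
Nov 26, 1948 → Nov 26, 1949: 365 days.
Nov 26, 1949 → Nov 26, 1950: 365 days.
Nov 26, 1950 → Nov 26, 1951: 365 days.
Nov 26, 1951 → Nov 26, 1952: 366 days (Feb 29, 1952 is in that span).
Nov 26, 1952 → Nov 26, 1953: 365 days.
Nov 26, 1953 → Nov 26, 1954: 365 days.
Nov 26, 1954 → Nov 26, 1955: 365 days.
Nov 26, 1955 → Nov 26, 1956: 366 days (Feb 29, 1956 is in that span).
Nov 26, 1956 → Nov 26, 1957: 365 days.
Nov 26, 1957 → Nov 26, 1958: 365 days.
Nov 26, 1958 → Nov 26, 1959: 365 days.
Nov 26, 1959 → Nov 26, 1960: 366 days (Feb 29, 1960 is in that span).
Nov 26, 1960 → Nov 26, 1961: 365 days.
Nov 26, 1961 → Nov 26, 1962: 365 days.
Nov 26, 1962 → Dec 26, 1962: 30 days (November has 30).
Dec 26, 1962 → Jan 26, 1963: 31 days (December has 31).
Jan 26, 1963 → Feb 9, 1963: 14 days.
Total: 5554 days.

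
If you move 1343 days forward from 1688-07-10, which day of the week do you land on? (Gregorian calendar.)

Friday

Jul 10, 1688 is a Saturday.
1343 mod 7 = 6, so 1343 days after a Saturday is Saturday + 6 = Friday.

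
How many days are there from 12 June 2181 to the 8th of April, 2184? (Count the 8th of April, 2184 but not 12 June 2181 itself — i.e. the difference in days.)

Jun 12, 2181 → Jun 12, 2182: 365 days.
Jun 12, 2182 → Jun 12, 2183: 365 days.
Jun 12, 2183 → Jul 12, 2183: 30 days (June has 30).
Jul 12, 2183 → Aug 12, 2183: 31 days (July has 31).
Aug 12, 2183 → Sep 12, 2183: 31 days (August has 31).
Sep 12, 2183 → Oct 12, 2183: 30 days (September has 30).
Oct 12, 2183 → Nov 12, 2183: 31 days (October has 31).
Nov 12, 2183 → Dec 12, 2183: 30 days (November has 30).
Dec 12, 2183 → Jan 12, 2184: 31 days (December has 31).
Jan 12, 2184 → Feb 12, 2184: 31 days (January has 31).
Feb 12, 2184 → Mar 12, 2184: 29 days (February has 29).
Mar 12, 2184 → Apr 8, 2184: 27 days.
Total: 1031 days.

1031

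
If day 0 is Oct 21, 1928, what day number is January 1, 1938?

3359

Oct 21, 1928 → Oct 21, 1929: 365 days.
Oct 21, 1929 → Oct 21, 1930: 365 days.
Oct 21, 1930 → Oct 21, 1931: 365 days.
Oct 21, 1931 → Oct 21, 1932: 366 days (Feb 29, 1932 is in that span).
Oct 21, 1932 → Oct 21, 1933: 365 days.
Oct 21, 1933 → Oct 21, 1934: 365 days.
Oct 21, 1934 → Oct 21, 1935: 365 days.
Oct 21, 1935 → Oct 21, 1936: 366 days (Feb 29, 1936 is in that span).
Oct 21, 1936 → Oct 21, 1937: 365 days.
Oct 21, 1937 → Nov 21, 1937: 31 days (October has 31).
Nov 21, 1937 → Dec 21, 1937: 30 days (November has 30).
Dec 21, 1937 → Jan 1, 1938: 11 days.
Total: 3359 days.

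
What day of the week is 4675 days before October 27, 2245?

Tuesday

First find the weekday of Oct 27, 2245. Doomsday rule: the anchor day for the 2200s is Friday. For year 45: 45÷12 = 3 r 9, and 9÷4 = 2, so 3+9+2 = 14.
Friday + 14 ≡ Friday — that's 2245's doomsday.
In October the doomsday date is Oct 10.
Oct 27 is 17 days after Oct 10; 17 mod 7 = 3, so Friday + 3 = Monday.
4675 mod 7 = 6, so 4675 days before a Monday is Monday − 6 = Tuesday.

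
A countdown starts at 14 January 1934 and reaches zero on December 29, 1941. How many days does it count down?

2906

Jan 14, 1934 → Jan 14, 1935: 365 days.
Jan 14, 1935 → Jan 14, 1936: 365 days.
Jan 14, 1936 → Jan 14, 1937: 366 days (Feb 29, 1936 is in that span).
Jan 14, 1937 → Jan 14, 1938: 365 days.
Jan 14, 1938 → Jan 14, 1939: 365 days.
Jan 14, 1939 → Jan 14, 1940: 365 days.
Jan 14, 1940 → Jan 14, 1941: 366 days (Feb 29, 1940 is in that span).
Jan 14, 1941 → Feb 14, 1941: 31 days (January has 31).
Feb 14, 1941 → Mar 14, 1941: 28 days (February has 28).
Mar 14, 1941 → Apr 14, 1941: 31 days (March has 31).
Apr 14, 1941 → May 14, 1941: 30 days (April has 30).
May 14, 1941 → Jun 14, 1941: 31 days (May has 31).
Jun 14, 1941 → Jul 14, 1941: 30 days (June has 30).
Jul 14, 1941 → Aug 14, 1941: 31 days (July has 31).
Aug 14, 1941 → Sep 14, 1941: 31 days (August has 31).
Sep 14, 1941 → Oct 14, 1941: 30 days (September has 30).
Oct 14, 1941 → Nov 14, 1941: 31 days (October has 31).
Nov 14, 1941 → Dec 14, 1941: 30 days (November has 30).
Dec 14, 1941 → Dec 29, 1941: 15 days.
Total: 2906 days.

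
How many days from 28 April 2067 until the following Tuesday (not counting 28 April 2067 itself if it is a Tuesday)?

Apr 28, 2067 is a Thursday.
From Thursday to the next Tuesday is 5 days.

5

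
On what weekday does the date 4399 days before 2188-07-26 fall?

Wednesday

Jul 26, 2188 is a Saturday.
4399 mod 7 = 3, so 4399 days before a Saturday is Saturday − 3 = Wednesday.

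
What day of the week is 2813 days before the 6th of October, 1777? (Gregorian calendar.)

First find the weekday of Oct 6, 1777. Doomsday rule: the anchor day for the 1700s is Sunday. For year 77: 77÷12 = 6 r 5, and 5÷4 = 1, so 6+5+1 = 12.
Sunday + 12 ≡ Friday — that's 1777's doomsday.
In October the doomsday date is Oct 10.
Oct 6 is 4 days before Oct 10; 4 mod 7 = 4, so Friday − 4 = Monday.
2813 mod 7 = 6, so 2813 days before a Monday is Monday − 6 = Tuesday.

Tuesday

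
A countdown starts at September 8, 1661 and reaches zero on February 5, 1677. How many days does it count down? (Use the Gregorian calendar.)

5629

Sep 8, 1661 → Sep 8, 1662: 365 days.
Sep 8, 1662 → Sep 8, 1663: 365 days.
Sep 8, 1663 → Sep 8, 1664: 366 days (Feb 29, 1664 is in that span).
Sep 8, 1664 → Sep 8, 1665: 365 days.
Sep 8, 1665 → Sep 8, 1666: 365 days.
Sep 8, 1666 → Sep 8, 1667: 365 days.
Sep 8, 1667 → Sep 8, 1668: 366 days (Feb 29, 1668 is in that span).
Sep 8, 1668 → Sep 8, 1669: 365 days.
Sep 8, 1669 → Sep 8, 1670: 365 days.
Sep 8, 1670 → Sep 8, 1671: 365 days.
Sep 8, 1671 → Sep 8, 1672: 366 days (Feb 29, 1672 is in that span).
Sep 8, 1672 → Sep 8, 1673: 365 days.
Sep 8, 1673 → Sep 8, 1674: 365 days.
Sep 8, 1674 → Sep 8, 1675: 365 days.
Sep 8, 1675 → Sep 8, 1676: 366 days (Feb 29, 1676 is in that span).
Sep 8, 1676 → Oct 8, 1676: 30 days (September has 30).
Oct 8, 1676 → Nov 8, 1676: 31 days (October has 31).
Nov 8, 1676 → Dec 8, 1676: 30 days (November has 30).
Dec 8, 1676 → Jan 8, 1677: 31 days (December has 31).
Jan 8, 1677 → Feb 5, 1677: 28 days.
Total: 5629 days.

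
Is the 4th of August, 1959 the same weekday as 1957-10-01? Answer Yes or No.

From Oct 1, 1957 to Aug 4, 1959 is 672 days.
672 mod 7 = 0, so they are the same weekday.
(Oct 1, 1957 is a Tuesday; Aug 4, 1959 is a Tuesday.)

Yes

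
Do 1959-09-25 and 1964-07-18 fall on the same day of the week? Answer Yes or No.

No

From Sep 25, 1959 to Jul 18, 1964 is 1758 days.
1758 mod 7 = 1, so they are different weekdays.
(Sep 25, 1959 is a Friday; Jul 18, 1964 is a Saturday.)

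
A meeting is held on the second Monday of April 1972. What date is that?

April 10, 1972

April 1, 1972 is a Saturday.
The first Monday is therefore April 3 (2 days later).
The second Monday is 3 + 1×7 = April 10.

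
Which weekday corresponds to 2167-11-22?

January 1, 2167 is a Thursday.
Jan 1, 2167 → Feb 1, 2167: 31 days (January has 31).
Feb 1, 2167 → Mar 1, 2167: 28 days (February has 28).
Mar 1, 2167 → Apr 1, 2167: 31 days (March has 31).
Apr 1, 2167 → May 1, 2167: 30 days (April has 30).
May 1, 2167 → Jun 1, 2167: 31 days (May has 31).
Jun 1, 2167 → Jul 1, 2167: 30 days (June has 30).
Jul 1, 2167 → Aug 1, 2167: 31 days (July has 31).
Aug 1, 2167 → Sep 1, 2167: 31 days (August has 31).
Sep 1, 2167 → Oct 1, 2167: 30 days (September has 30).
Oct 1, 2167 → Nov 1, 2167: 31 days (October has 31).
Nov 1, 2167 → Nov 22, 2167: 21 days.
Total: 325 days.
325 mod 7 = 3, so Thursday + 3 = Sunday.

Sunday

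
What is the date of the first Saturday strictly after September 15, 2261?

September 21, 2261

Sep 15, 2261 is a Sunday.
From Sunday to the next Saturday is 6 days.
Sep 15, 2261 + 6 = Sep 21, 2261.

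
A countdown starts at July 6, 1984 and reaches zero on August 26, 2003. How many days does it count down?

6990

Jul 6, 1984 → Jul 6, 1985: 365 days.
Jul 6, 1985 → Jul 6, 1986: 365 days.
Jul 6, 1986 → Jul 6, 1987: 365 days.
Jul 6, 1987 → Jul 6, 1988: 366 days (Feb 29, 1988 is in that span).
Jul 6, 1988 → Jul 6, 1989: 365 days.
Jul 6, 1989 → Jul 6, 1990: 365 days.
Jul 6, 1990 → Jul 6, 1991: 365 days.
Jul 6, 1991 → Jul 6, 1992: 366 days (Feb 29, 1992 is in that span).
Jul 6, 1992 → Jul 6, 1993: 365 days.
Jul 6, 1993 → Jul 6, 1994: 365 days.
Jul 6, 1994 → Jul 6, 1995: 365 days.
Jul 6, 1995 → Jul 6, 1996: 366 days (Feb 29, 1996 is in that span).
Jul 6, 1996 → Jul 6, 1997: 365 days.
Jul 6, 1997 → Jul 6, 1998: 365 days.
Jul 6, 1998 → Jul 6, 1999: 365 days.
Jul 6, 1999 → Jul 6, 2000: 366 days (Feb 29, 2000 is in that span).
Jul 6, 2000 → Jul 6, 2001: 365 days.
Jul 6, 2001 → Jul 6, 2002: 365 days.
Jul 6, 2002 → Jul 6, 2003: 365 days.
Jul 6, 2003 → Aug 6, 2003: 31 days (July has 31).
Aug 6, 2003 → Aug 26, 2003: 20 days.
Total: 6990 days.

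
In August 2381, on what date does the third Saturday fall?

August 1, 2381 is a Saturday.
The first Saturday is therefore August 1 (same day).
The third Saturday is 1 + 2×7 = August 15.

August 15, 2381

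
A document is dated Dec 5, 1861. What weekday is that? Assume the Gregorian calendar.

Doomsday rule: the anchor day for the 1800s is Friday. For year 61: 61÷12 = 5 r 1, and 1÷4 = 0, so 5+1+0 = 6.
Friday + 6 ≡ Thursday — that's 1861's doomsday.
In December the doomsday date is Dec 12.
Dec 5 is 7 days before Dec 12; 7 mod 7 = 0, so Thursday − 0 = Thursday.

Thursday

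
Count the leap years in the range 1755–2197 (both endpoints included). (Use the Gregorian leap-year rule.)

108

Multiples of 4 in [1755,2197]: 111.
Of those, multiples of 100: 4 (not leap unless ÷400).
Multiples of 400: 1.
Leap years = 111 − 4 + 1 = 108.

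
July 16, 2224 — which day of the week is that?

Doomsday rule: the anchor day for the 2200s is Friday. For year 24: 24÷12 = 2 r 0, and 0÷4 = 0, so 2+0+0 = 2.
Friday + 2 ≡ Sunday — that's 2224's doomsday.
In July the doomsday date is Jul 11.
Jul 16 is 5 days after Jul 11; 5 mod 7 = 5, so Sunday + 5 = Friday.

Friday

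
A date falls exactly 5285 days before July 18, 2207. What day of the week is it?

Saturday

Jul 18, 2207 is a Saturday.
5285 mod 7 = 0, so 5285 days before a Saturday is Saturday − 0 = Saturday.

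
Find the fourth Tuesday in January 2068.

January 24, 2068

January 1, 2068 is a Sunday.
The first Tuesday is therefore January 3 (2 days later).
The fourth Tuesday is 3 + 3×7 = January 24.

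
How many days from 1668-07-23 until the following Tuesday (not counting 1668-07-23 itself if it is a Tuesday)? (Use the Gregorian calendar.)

1

Jul 23, 1668 is a Monday.
From Monday to the next Tuesday is 1 day.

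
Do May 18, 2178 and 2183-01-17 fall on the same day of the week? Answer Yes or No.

No

From May 18, 2178 to Jan 17, 2183 is 1705 days.
1705 mod 7 = 4, so they are different weekdays.
(May 18, 2178 is a Monday; Jan 17, 2183 is a Friday.)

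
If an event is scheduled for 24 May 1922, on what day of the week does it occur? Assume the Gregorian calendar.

January 1, 1922 is a Sunday.
Jan 1, 1922 → Feb 1, 1922: 31 days (January has 31).
Feb 1, 1922 → Mar 1, 1922: 28 days (February has 28).
Mar 1, 1922 → Apr 1, 1922: 31 days (March has 31).
Apr 1, 1922 → May 1, 1922: 30 days (April has 30).
May 1, 1922 → May 24, 1922: 23 days.
Total: 143 days.
143 mod 7 = 3, so Sunday + 3 = Wednesday.

Wednesday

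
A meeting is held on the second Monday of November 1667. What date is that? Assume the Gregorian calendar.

November 14, 1667

November 1, 1667 is a Tuesday.
The first Monday is therefore November 7 (6 days later).
The second Monday is 7 + 1×7 = November 14.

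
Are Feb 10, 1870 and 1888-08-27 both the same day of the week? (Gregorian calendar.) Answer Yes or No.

From Feb 10, 1870 to Aug 27, 1888 is 6773 days.
6773 mod 7 = 4, so they are different weekdays.
(Feb 10, 1870 is a Thursday; Aug 27, 1888 is a Monday.)

No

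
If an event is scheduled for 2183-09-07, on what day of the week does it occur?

Doomsday rule: the anchor day for the 2100s is Sunday. For year 83: 83÷12 = 6 r 11, and 11÷4 = 2, so 6+11+2 = 19.
Sunday + 19 ≡ Friday — that's 2183's doomsday.
In September the doomsday date is Sep 5.
Sep 7 is 2 days after Sep 5; 2 mod 7 = 2, so Friday + 2 = Sunday.

Sunday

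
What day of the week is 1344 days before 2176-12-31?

Tuesday

First find the weekday of Dec 31, 2176. Doomsday rule: the anchor day for the 2100s is Sunday. For year 76: 76÷12 = 6 r 4, and 4÷4 = 1, so 6+4+1 = 11.
Sunday + 11 ≡ Thursday — that's 2176's doomsday.
In December the doomsday date is Dec 12.
Dec 31 is 19 days after Dec 12; 19 mod 7 = 5, so Thursday + 5 = Tuesday.
1344 mod 7 = 0, so 1344 days before a Tuesday is Tuesday − 0 = Tuesday.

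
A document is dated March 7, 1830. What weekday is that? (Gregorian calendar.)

Doomsday rule: the anchor day for the 1800s is Friday. For year 30: 30÷12 = 2 r 6, and 6÷4 = 1, so 2+6+1 = 9.
Friday + 9 ≡ Sunday — that's 1830's doomsday.
In March the doomsday date is Mar 14.
Mar 7 is 7 days before Mar 14; 7 mod 7 = 0, so Sunday − 0 = Sunday.

Sunday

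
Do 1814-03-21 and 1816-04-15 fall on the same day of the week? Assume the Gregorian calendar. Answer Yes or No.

From Mar 21, 1814 to Apr 15, 1816 is 756 days.
756 mod 7 = 0, so they are the same weekday.
(Mar 21, 1814 is a Monday; Apr 15, 1816 is a Monday.)

Yes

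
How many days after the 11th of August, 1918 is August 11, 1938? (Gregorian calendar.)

Aug 11, 1918 → Aug 11, 1919: 365 days.
Aug 11, 1919 → Aug 11, 1920: 366 days (Feb 29, 1920 is in that span).
Aug 11, 1920 → Aug 11, 1921: 365 days.
Aug 11, 1921 → Aug 11, 1922: 365 days.
Aug 11, 1922 → Aug 11, 1923: 365 days.
Aug 11, 1923 → Aug 11, 1924: 366 days (Feb 29, 1924 is in that span).
Aug 11, 1924 → Aug 11, 1925: 365 days.
Aug 11, 1925 → Aug 11, 1926: 365 days.
Aug 11, 1926 → Aug 11, 1927: 365 days.
Aug 11, 1927 → Aug 11, 1928: 366 days (Feb 29, 1928 is in that span).
Aug 11, 1928 → Aug 11, 1929: 365 days.
Aug 11, 1929 → Aug 11, 1930: 365 days.
Aug 11, 1930 → Aug 11, 1931: 365 days.
Aug 11, 1931 → Aug 11, 1932: 366 days (Feb 29, 1932 is in that span).
Aug 11, 1932 → Aug 11, 1933: 365 days.
Aug 11, 1933 → Aug 11, 1934: 365 days.
Aug 11, 1934 → Aug 11, 1935: 365 days.
Aug 11, 1935 → Aug 11, 1936: 366 days (Feb 29, 1936 is in that span).
Aug 11, 1936 → Aug 11, 1937: 365 days.
Aug 11, 1937 → Sep 11, 1937: 31 days (August has 31).
Sep 11, 1937 → Oct 11, 1937: 30 days (September has 30).
Oct 11, 1937 → Nov 11, 1937: 31 days (October has 31).
Nov 11, 1937 → Dec 11, 1937: 30 days (November has 30).
Dec 11, 1937 → Jan 11, 1938: 31 days (December has 31).
Jan 11, 1938 → Feb 11, 1938: 31 days (January has 31).
Feb 11, 1938 → Mar 11, 1938: 28 days (February has 28).
Mar 11, 1938 → Apr 11, 1938: 31 days (March has 31).
Apr 11, 1938 → May 11, 1938: 30 days (April has 30).
May 11, 1938 → Jun 11, 1938: 31 days (May has 31).
Jun 11, 1938 → Jul 11, 1938: 30 days (June has 30).
Jul 11, 1938 → Aug 11, 1938: 31 days.
Total: 7305 days.

7305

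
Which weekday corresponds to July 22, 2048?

Doomsday rule: the anchor day for the 2000s is Tuesday. For year 48: 48÷12 = 4 r 0, and 0÷4 = 0, so 4+0+0 = 4.
Tuesday + 4 ≡ Saturday — that's 2048's doomsday.
In July the doomsday date is Jul 11.
Jul 22 is 11 days after Jul 11; 11 mod 7 = 4, so Saturday + 4 = Wednesday.

Wednesday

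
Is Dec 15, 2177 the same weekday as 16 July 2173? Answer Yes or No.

No

From Jul 16, 2173 to Dec 15, 2177 is 1613 days.
1613 mod 7 = 3, so they are different weekdays.
(Jul 16, 2173 is a Friday; Dec 15, 2177 is a Monday.)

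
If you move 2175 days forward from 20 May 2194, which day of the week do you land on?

Sunday

First find the weekday of May 20, 2194. Doomsday rule: the anchor day for the 2100s is Sunday. For year 94: 94÷12 = 7 r 10, and 10÷4 = 2, so 7+10+2 = 19.
Sunday + 19 ≡ Friday — that's 2194's doomsday.
In May the doomsday date is May 9.
May 20 is 11 days after May 9; 11 mod 7 = 4, so Friday + 4 = Tuesday.
2175 mod 7 = 5, so 2175 days after a Tuesday is Tuesday + 5 = Sunday.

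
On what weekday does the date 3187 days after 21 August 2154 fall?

First find the weekday of Aug 21, 2154. Doomsday rule: the anchor day for the 2100s is Sunday. For year 54: 54÷12 = 4 r 6, and 6÷4 = 1, so 4+6+1 = 11.
Sunday + 11 ≡ Thursday — that's 2154's doomsday.
In August the doomsday date is Aug 8.
Aug 21 is 13 days after Aug 8; 13 mod 7 = 6, so Thursday + 6 = Wednesday.
3187 mod 7 = 2, so 3187 days after a Wednesday is Wednesday + 2 = Friday.

Friday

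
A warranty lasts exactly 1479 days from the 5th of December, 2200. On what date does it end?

December 23, 2204

+365 (one year) → Dec 5, 2201 (1114 left).
+365 (one year) → Dec 5, 2202 (749 left).
+365 (one year) → Dec 5, 2203 (384 left).
Dec has 31 days: +27 → Jan 1, 2204 (357 left).
Jan has 31 days: +31 → Feb 1, 2204 (326 left).
Feb has 29 days: +29 → Mar 1, 2204 (297 left).
Mar has 31 days: +31 → Apr 1, 2204 (266 left).
Apr has 30 days: +30 → May 1, 2204 (236 left).
May has 31 days: +31 → Jun 1, 2204 (205 left).
Jun has 30 days: +30 → Jul 1, 2204 (175 left).
Jul has 31 days: +31 → Aug 1, 2204 (144 left).
Aug has 31 days: +31 → Sep 1, 2204 (113 left).
Sep has 30 days: +30 → Oct 1, 2204 (83 left).
Oct has 31 days: +31 → Nov 1, 2204 (52 left).
Nov has 30 days: +30 → Dec 1, 2204 (22 left).
+22 → Dec 23, 2204.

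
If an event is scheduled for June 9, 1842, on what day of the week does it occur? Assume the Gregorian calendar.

Doomsday rule: the anchor day for the 1800s is Friday. For year 42: 42÷12 = 3 r 6, and 6÷4 = 1, so 3+6+1 = 10.
Friday + 10 ≡ Monday — that's 1842's doomsday.
In June the doomsday date is Jun 6.
Jun 9 is 3 days after Jun 6; 3 mod 7 = 3, so Monday + 3 = Thursday.

Thursday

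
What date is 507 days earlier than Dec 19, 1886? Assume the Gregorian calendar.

−365 (one year) → Dec 19, 1885 (142 left).
−19 → Nov 30, 1885 (end of Nov, 30 days; 123 left).
−30 → Oct 31, 1885 (end of Oct, 31 days; 93 left).
−31 → Sep 30, 1885 (end of Sep, 30 days; 62 left).
−30 → Aug 31, 1885 (end of Aug, 31 days; 32 left).
−31 → Jul 31, 1885 (end of Jul, 31 days; 1 left).
−1 → Jul 30, 1885.

July 30, 1885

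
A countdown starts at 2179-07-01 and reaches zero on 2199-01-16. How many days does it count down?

Jul 1, 2179 → Jul 1, 2180: 366 days (Feb 29, 2180 is in that span).
Jul 1, 2180 → Jul 1, 2181: 365 days.
Jul 1, 2181 → Jul 1, 2182: 365 days.
Jul 1, 2182 → Jul 1, 2183: 365 days.
Jul 1, 2183 → Jul 1, 2184: 366 days (Feb 29, 2184 is in that span).
Jul 1, 2184 → Jul 1, 2185: 365 days.
Jul 1, 2185 → Jul 1, 2186: 365 days.
Jul 1, 2186 → Jul 1, 2187: 365 days.
Jul 1, 2187 → Jul 1, 2188: 366 days (Feb 29, 2188 is in that span).
Jul 1, 2188 → Jul 1, 2189: 365 days.
Jul 1, 2189 → Jul 1, 2190: 365 days.
Jul 1, 2190 → Jul 1, 2191: 365 days.
Jul 1, 2191 → Jul 1, 2192: 366 days (Feb 29, 2192 is in that span).
Jul 1, 2192 → Jul 1, 2193: 365 days.
Jul 1, 2193 → Jul 1, 2194: 365 days.
Jul 1, 2194 → Jul 1, 2195: 365 days.
Jul 1, 2195 → Jul 1, 2196: 366 days (Feb 29, 2196 is in that span).
Jul 1, 2196 → Jul 1, 2197: 365 days.
Jul 1, 2197 → Jul 1, 2198: 365 days.
Jul 1, 2198 → Aug 1, 2198: 31 days (July has 31).
Aug 1, 2198 → Sep 1, 2198: 31 days (August has 31).
Sep 1, 2198 → Oct 1, 2198: 30 days (September has 30).
Oct 1, 2198 → Nov 1, 2198: 31 days (October has 31).
Nov 1, 2198 → Dec 1, 2198: 30 days (November has 30).
Dec 1, 2198 → Jan 1, 2199: 31 days (December has 31).
Jan 1, 2199 → Jan 16, 2199: 15 days.
Total: 7139 days.

7139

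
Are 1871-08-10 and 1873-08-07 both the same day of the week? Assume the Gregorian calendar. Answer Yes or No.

Yes

From Aug 10, 1871 to Aug 7, 1873 is 728 days.
728 mod 7 = 0, so they are the same weekday.
(Aug 10, 1871 is a Thursday; Aug 7, 1873 is a Thursday.)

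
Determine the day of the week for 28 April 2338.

Doomsday rule: the anchor day for the 2300s is Wednesday. For year 38: 38÷12 = 3 r 2, and 2÷4 = 0, so 3+2+0 = 5.
Wednesday + 5 ≡ Monday — that's 2338's doomsday.
In April the doomsday date is Apr 4.
Apr 28 is 24 days after Apr 4; 24 mod 7 = 3, so Monday + 3 = Thursday.

Thursday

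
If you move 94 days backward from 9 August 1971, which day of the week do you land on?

First find the weekday of Aug 9, 1971. Doomsday rule: the anchor day for the 1900s is Wednesday. For year 71: 71÷12 = 5 r 11, and 11÷4 = 2, so 5+11+2 = 18.
Wednesday + 18 ≡ Sunday — that's 1971's doomsday.
In August the doomsday date is Aug 8.
Aug 9 is 1 day after Aug 8; 1 mod 7 = 1, so Sunday + 1 = Monday.
94 mod 7 = 3, so 94 days before a Monday is Monday − 3 = Friday.

Friday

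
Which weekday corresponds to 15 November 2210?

Thursday

Doomsday rule: the anchor day for the 2200s is Friday. For year 10: 10÷12 = 0 r 10, and 10÷4 = 2, so 0+10+2 = 12.
Friday + 12 ≡ Wednesday — that's 2210's doomsday.
In November the doomsday date is Nov 7.
Nov 15 is 8 days after Nov 7; 8 mod 7 = 1, so Wednesday + 1 = Thursday.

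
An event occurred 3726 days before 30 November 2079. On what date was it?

−365 (one year) → Nov 30, 2078 (3361 left).
−365 (one year) → Nov 30, 2077 (2996 left).
−365 (one year) → Nov 30, 2076 (2631 left).
−366 (one year; includes Feb 29, 2076) → Nov 30, 2075 (2265 left).
−365 (one year) → Nov 30, 2074 (1900 left).
−365 (one year) → Nov 30, 2073 (1535 left).
−365 (one year) → Nov 30, 2072 (1170 left).
−366 (one year; includes Feb 29, 2072) → Nov 30, 2071 (804 left).
−365 (one year) → Nov 30, 2070 (439 left).
−365 (one year) → Nov 30, 2069 (74 left).
−30 → Oct 31, 2069 (end of Oct, 31 days; 44 left).
−31 → Sep 30, 2069 (end of Sep, 30 days; 13 left).
−13 → Sep 17, 2069.

September 17, 2069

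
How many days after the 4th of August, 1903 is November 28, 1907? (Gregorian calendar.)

1577

Aug 4, 1903 → Aug 4, 1904: 366 days (Feb 29, 1904 is in that span).
Aug 4, 1904 → Aug 4, 1905: 365 days.
Aug 4, 1905 → Aug 4, 1906: 365 days.
Aug 4, 1906 → Aug 4, 1907: 365 days.
Aug 4, 1907 → Sep 4, 1907: 31 days (August has 31).
Sep 4, 1907 → Oct 4, 1907: 30 days (September has 30).
Oct 4, 1907 → Nov 4, 1907: 31 days (October has 31).
Nov 4, 1907 → Nov 28, 1907: 24 days.
Total: 1577 days.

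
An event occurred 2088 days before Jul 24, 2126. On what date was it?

−365 (one year) → Jul 24, 2125 (1723 left).
−365 (one year) → Jul 24, 2124 (1358 left).
−366 (one year; includes Feb 29, 2124) → Jul 24, 2123 (992 left).
−365 (one year) → Jul 24, 2122 (627 left).
−365 (one year) → Jul 24, 2121 (262 left).
−24 → Jun 30, 2121 (end of Jun, 30 days; 238 left).
−30 → May 31, 2121 (end of May, 31 days; 208 left).
−31 → Apr 30, 2121 (end of Apr, 30 days; 177 left).
−30 → Mar 31, 2121 (end of Mar, 31 days; 147 left).
−31 → Feb 28, 2121 (end of Feb, 28 days; 116 left).
−28 → Jan 31, 2121 (end of Jan, 31 days; 88 left).
−31 → Dec 31, 2120 (end of Dec, 31 days; 57 left).
−31 → Nov 30, 2120 (end of Nov, 30 days; 26 left).
−26 → Nov 4, 2120.

November 4, 2120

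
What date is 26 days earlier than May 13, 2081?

−13 → Apr 30, 2081 (end of Apr, 30 days; 13 left).
−13 → Apr 17, 2081.

April 17, 2081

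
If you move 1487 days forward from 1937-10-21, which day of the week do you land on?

Oct 21, 1937 is a Thursday.
1487 mod 7 = 3, so 1487 days after a Thursday is Thursday + 3 = Sunday.

Sunday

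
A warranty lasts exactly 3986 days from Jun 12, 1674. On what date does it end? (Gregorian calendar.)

+365 (one year) → Jun 12, 1675 (3621 left).
+366 (one year; includes Feb 29, 1676) → Jun 12, 1676 (3255 left).
+365 (one year) → Jun 12, 1677 (2890 left).
+365 (one year) → Jun 12, 1678 (2525 left).
+365 (one year) → Jun 12, 1679 (2160 left).
+366 (one year; includes Feb 29, 1680) → Jun 12, 1680 (1794 left).
+365 (one year) → Jun 12, 1681 (1429 left).
+365 (one year) → Jun 12, 1682 (1064 left).
+365 (one year) → Jun 12, 1683 (699 left).
+366 (one year; includes Feb 29, 1684) → Jun 12, 1684 (333 left).
Jun has 30 days: +19 → Jul 1, 1684 (314 left).
Jul has 31 days: +31 → Aug 1, 1684 (283 left).
Aug has 31 days: +31 → Sep 1, 1684 (252 left).
Sep has 30 days: +30 → Oct 1, 1684 (222 left).
Oct has 31 days: +31 → Nov 1, 1684 (191 left).
Nov has 30 days: +30 → Dec 1, 1684 (161 left).
Dec has 31 days: +31 → Jan 1, 1685 (130 left).
Jan has 31 days: +31 → Feb 1, 1685 (99 left).
Feb has 28 days: +28 → Mar 1, 1685 (71 left).
Mar has 31 days: +31 → Apr 1, 1685 (40 left).
Apr has 30 days: +30 → May 1, 1685 (10 left).
+10 → May 11, 1685.

May 11, 1685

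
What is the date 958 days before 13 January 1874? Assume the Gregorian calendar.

−365 (one year) → Jan 13, 1873 (593 left).
−366 (one year; includes Feb 29, 1872) → Jan 13, 1872 (227 left).
−13 → Dec 31, 1871 (end of Dec, 31 days; 214 left).
−31 → Nov 30, 1871 (end of Nov, 30 days; 183 left).
−30 → Oct 31, 1871 (end of Oct, 31 days; 153 left).
−31 → Sep 30, 1871 (end of Sep, 30 days; 122 left).
−30 → Aug 31, 1871 (end of Aug, 31 days; 92 left).
−31 → Jul 31, 1871 (end of Jul, 31 days; 61 left).
−31 → Jun 30, 1871 (end of Jun, 30 days; 30 left).
−30 → May 31, 1871 (end of May, 31 days; 0 left).

May 31, 1871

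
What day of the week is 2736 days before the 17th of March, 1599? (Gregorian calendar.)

Thursday

First find the weekday of Mar 17, 1599. Doomsday rule: the anchor day for the 1500s is Wednesday. For year 99: 99÷12 = 8 r 3, and 3÷4 = 0, so 8+3+0 = 11.
Wednesday + 11 ≡ Sunday — that's 1599's doomsday.
In March the doomsday date is Mar 14.
Mar 17 is 3 days after Mar 14; 3 mod 7 = 3, so Sunday + 3 = Wednesday.
2736 mod 7 = 6, so 2736 days before a Wednesday is Wednesday − 6 = Thursday.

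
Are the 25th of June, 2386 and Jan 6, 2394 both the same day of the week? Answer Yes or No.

From Jun 25, 2386 to Jan 6, 2394 is 2752 days.
2752 mod 7 = 1, so they are different weekdays.
(Jun 25, 2386 is a Wednesday; Jan 6, 2394 is a Thursday.)

No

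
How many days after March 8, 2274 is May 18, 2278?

1532

Mar 8, 2274 → Mar 8, 2275: 365 days.
Mar 8, 2275 → Mar 8, 2276: 366 days (Feb 29, 2276 is in that span).
Mar 8, 2276 → Mar 8, 2277: 365 days.
Mar 8, 2277 → Mar 8, 2278: 365 days.
Mar 8, 2278 → Apr 8, 2278: 31 days (March has 31).
Apr 8, 2278 → May 8, 2278: 30 days (April has 30).
May 8, 2278 → May 18, 2278: 10 days.
Total: 1532 days.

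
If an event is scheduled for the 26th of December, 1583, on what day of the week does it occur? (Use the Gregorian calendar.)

Monday

Doomsday rule: the anchor day for the 1500s is Wednesday. For year 83: 83÷12 = 6 r 11, and 11÷4 = 2, so 6+11+2 = 19.
Wednesday + 19 ≡ Monday — that's 1583's doomsday.
In December the doomsday date is Dec 12.
Dec 26 is 14 days after Dec 12; 14 mod 7 = 0, so Monday + 0 = Monday.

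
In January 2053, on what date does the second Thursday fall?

January 9, 2053

January 1, 2053 is a Wednesday.
The first Thursday is therefore January 2 (1 days later).
The second Thursday is 2 + 1×7 = January 9.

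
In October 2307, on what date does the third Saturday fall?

October 1, 2307 is a Tuesday.
The first Saturday is therefore October 5 (4 days later).
The third Saturday is 5 + 2×7 = October 19.

October 19, 2307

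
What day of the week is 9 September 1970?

Wednesday

Doomsday rule: the anchor day for the 1900s is Wednesday. For year 70: 70÷12 = 5 r 10, and 10÷4 = 2, so 5+10+2 = 17.
Wednesday + 17 ≡ Saturday — that's 1970's doomsday.
In September the doomsday date is Sep 5.
Sep 9 is 4 days after Sep 5; 4 mod 7 = 4, so Saturday + 4 = Wednesday.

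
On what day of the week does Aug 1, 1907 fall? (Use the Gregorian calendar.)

Thursday

January 1, 1907 is a Tuesday.
Jan 1, 1907 → Feb 1, 1907: 31 days (January has 31).
Feb 1, 1907 → Mar 1, 1907: 28 days (February has 28).
Mar 1, 1907 → Apr 1, 1907: 31 days (March has 31).
Apr 1, 1907 → May 1, 1907: 30 days (April has 30).
May 1, 1907 → Jun 1, 1907: 31 days (May has 31).
Jun 1, 1907 → Jul 1, 1907: 30 days (June has 30).
Jul 1, 1907 → Aug 1, 1907: 31 days.
Total: 212 days.
212 mod 7 = 2, so Tuesday + 2 = Thursday.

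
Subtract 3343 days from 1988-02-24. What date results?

December 30, 1978

−365 (one year) → Feb 24, 1987 (2978 left).
−365 (one year) → Feb 24, 1986 (2613 left).
−365 (one year) → Feb 24, 1985 (2248 left).
−366 (one year; includes Feb 29, 1984) → Feb 24, 1984 (1882 left).
−365 (one year) → Feb 24, 1983 (1517 left).
−365 (one year) → Feb 24, 1982 (1152 left).
−365 (one year) → Feb 24, 1981 (787 left).
−366 (one year; includes Feb 29, 1980) → Feb 24, 1980 (421 left).
−365 (one year) → Feb 24, 1979 (56 left).
−24 → Jan 31, 1979 (end of Jan, 31 days; 32 left).
−31 → Dec 31, 1978 (end of Dec, 31 days; 1 left).
−1 → Dec 30, 1978.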